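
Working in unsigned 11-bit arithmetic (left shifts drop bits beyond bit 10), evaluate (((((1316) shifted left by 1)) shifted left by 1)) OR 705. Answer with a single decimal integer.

1745

1316 = 10100100100
→ shifted left by 1 (mod 2^11) → 01001001000 = 584
→ shifted left by 1 (mod 2^11) → 10010010000 = 1168
705 = 01011000001
→ OR → 11011010001 = 1745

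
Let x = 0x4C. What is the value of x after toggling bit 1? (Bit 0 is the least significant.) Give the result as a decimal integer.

x = 001001100
bit 1 is currently 0; toggle it via x ^ (1 << 1) = x ^ 2
→ 001001110 = 78

78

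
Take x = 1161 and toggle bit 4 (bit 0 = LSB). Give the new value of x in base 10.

x = 010010001001
bit 4 is currently 0; toggle it via x ^ (1 << 4) = x ^ 16
→ 010010011001 = 1177

1177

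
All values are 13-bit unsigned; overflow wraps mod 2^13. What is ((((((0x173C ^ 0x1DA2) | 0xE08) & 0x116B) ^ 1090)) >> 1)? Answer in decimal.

548

0x173C = 1011100111100
0x1DA2 = 1110110100010
→ ^ → 0101010011110 = 2718
0xE08 = 0111000001000
→ | → 0111010011110 = 3742
0x116B = 1000101101011
→ & → 0000000001010 = 10
1090 = 0010001000010
→ ^ → 0010001001000 = 1096
→ >> 1 → 0001000100100 = 548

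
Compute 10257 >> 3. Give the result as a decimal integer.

10257 = 10100000010001
shift right by 3 → 00010100000010 = 1282
(equivalently, floor(10257 / 8))

1282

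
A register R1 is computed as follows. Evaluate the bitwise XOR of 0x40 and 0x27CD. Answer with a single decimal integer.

0x40 = 00000001000000
0x27CD = 10011111001101
XOR → 10011110001101 = 10125

10125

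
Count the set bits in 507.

8

507 = 111111011
Count the 1s: 1 + 1 + 1 + 1 + 1 + 1 + 1 + 1 = 8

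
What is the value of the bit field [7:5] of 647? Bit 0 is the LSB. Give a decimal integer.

4

v = 1010000111
Shift right by 5: 10100
Mask low 3 bits: 100 = 4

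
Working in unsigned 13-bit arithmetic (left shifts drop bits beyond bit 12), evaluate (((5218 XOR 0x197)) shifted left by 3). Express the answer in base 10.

4008

5218 = 1010001100010
0x197 = 0000110010111
→ XOR → 1010111110101 = 5621
→ shifted left by 3 (mod 2^13) → 0111110101000 = 4008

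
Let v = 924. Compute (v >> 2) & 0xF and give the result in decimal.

v = 1110011100
Shift right by 2: 11100111
Mask low 4 bits: 0111 = 7

7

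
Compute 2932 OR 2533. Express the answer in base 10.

2932 = 101101110100
2533 = 100111100101
 OR → 101111110101 = 3061

3061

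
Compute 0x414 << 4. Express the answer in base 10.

16704

0x414 = 000010000010100
shift left by 4 → 100000101000000 = 16704
(equivalently, 1044 × 2^4 = 1044 × 16)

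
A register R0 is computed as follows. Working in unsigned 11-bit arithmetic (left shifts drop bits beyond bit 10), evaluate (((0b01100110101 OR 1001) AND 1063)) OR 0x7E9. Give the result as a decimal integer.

2029

0b01100110101 = 01100110101
1001 = 01111101001
→ OR → 01111111101 = 1021
1063 = 10000100111
→ AND → 00000100101 = 37
0x7E9 = 11111101001
→ OR → 11111101101 = 2029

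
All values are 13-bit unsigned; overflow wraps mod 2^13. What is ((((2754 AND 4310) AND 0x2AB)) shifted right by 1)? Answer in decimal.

65

2754 = 0101011000010
4310 = 1000011010110
→ AND → 0000011000010 = 194
0x2AB = 0001010101011
→ AND → 0000010000010 = 130
→ shifted right by 1 → 0000001000001 = 65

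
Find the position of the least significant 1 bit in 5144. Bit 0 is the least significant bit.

3

5144 = 1010000011000
Trailing zeros: 3, so the lowest set bit is bit 3 (value 8).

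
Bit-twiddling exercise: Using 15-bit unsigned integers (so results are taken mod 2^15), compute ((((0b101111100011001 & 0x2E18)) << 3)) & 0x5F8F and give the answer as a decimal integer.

0b101111100011001 = 101111100011001
0x2E18 = 010111000011000
→ & → 000111000011000 = 3608
→ << 3 (mod 2^15) → 111000011000000 = 28864
0x5F8F = 101111110001111
→ & → 101000010000000 = 20608

20608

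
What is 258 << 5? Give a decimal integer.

258 = 00000100000010
shift left by 5 → 10000001000000 = 8256
(equivalently, 258 × 2^5 = 258 × 32)

8256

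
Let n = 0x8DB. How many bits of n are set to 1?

7

0x8DB = 100011011011
Count the 1s: 1 + 1 + 1 + 1 + 1 + 1 + 1 = 7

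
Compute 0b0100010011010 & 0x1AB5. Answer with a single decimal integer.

a = 0100010011010
0x1AB5 = 1101010110101
AND → 0100010010000 = 2192

2192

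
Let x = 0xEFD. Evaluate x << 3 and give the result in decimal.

30696

0xEFD = 000111011111101
shift left by 3 → 111011111101000 = 30696
(equivalently, 3837 × 2^3 = 3837 × 8)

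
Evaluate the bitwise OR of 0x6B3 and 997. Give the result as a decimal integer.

0x6B3 = 11010110011
997 = 01111100101
 OR → 11111110111 = 2039

2039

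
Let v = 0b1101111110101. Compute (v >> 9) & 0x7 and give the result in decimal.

v = 1101111110101
Shift right by 9: 1101
Mask low 3 bits: 101 = 5

5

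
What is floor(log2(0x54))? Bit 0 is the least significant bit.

0x54 = 1010100
The topmost 1 is at position 6 (since 2^6 = 64 ≤ 84 < 128).

6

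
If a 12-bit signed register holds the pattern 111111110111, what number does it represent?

-9

pattern = 111111110111 (MSB is 1 ⇒ negative)
Invert: 000000001000, add 1 → 000000001001 = 9, so the value is -9.
(Equivalently: 4087 - 2^12 = 4087 - 4096 = -9.)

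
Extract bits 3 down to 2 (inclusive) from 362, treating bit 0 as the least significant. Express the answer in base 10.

2

v = 0101101010
Shift right by 2: 01011010
Mask low 2 bits: 10 = 2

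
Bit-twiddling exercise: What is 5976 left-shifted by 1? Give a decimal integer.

5976 = 01011101011000
shift left by 1 → 10111010110000 = 11952
(equivalently, 5976 × 2^1 = 5976 × 2)

11952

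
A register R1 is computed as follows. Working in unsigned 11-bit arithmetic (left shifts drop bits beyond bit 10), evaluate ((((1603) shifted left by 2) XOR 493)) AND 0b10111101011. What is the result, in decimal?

225

1603 = 11001000011
→ shifted left by 2 (mod 2^11) → 00100001100 = 268
493 = 00111101101
→ XOR → 00011100001 = 225
0b10111101011 = 10111101011
→ AND → 00011100001 = 225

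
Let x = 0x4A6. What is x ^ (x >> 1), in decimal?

x = 10010100110 = 1190
x>>1 = 01001010011
XOR  = 11011110101 = 1781
(x ^ (x >> 1) gives the standard binary-reflected Gray code of x.)

1781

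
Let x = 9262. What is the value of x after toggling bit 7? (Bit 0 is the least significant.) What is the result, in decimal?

9390

x = 10010000101110
bit 7 is currently 0; toggle it via x ^ (1 << 7) = x ^ 128
→ 10010010101110 = 9390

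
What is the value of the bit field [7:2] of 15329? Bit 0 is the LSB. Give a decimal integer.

56

v = 11101111100001
Shift right by 2: 111011111000
Mask low 6 bits: 111000 = 56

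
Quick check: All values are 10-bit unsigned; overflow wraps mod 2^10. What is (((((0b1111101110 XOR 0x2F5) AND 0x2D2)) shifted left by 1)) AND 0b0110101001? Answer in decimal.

0b1111101110 = 1111101110
0x2F5 = 1011110101
→ XOR → 0100011011 = 283
0x2D2 = 1011010010
→ AND → 0000010010 = 18
→ shifted left by 1 (mod 2^10) → 0000100100 = 36
0b0110101001 = 0110101001
→ AND → 0000100000 = 32

32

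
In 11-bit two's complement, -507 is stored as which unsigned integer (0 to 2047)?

507 in 11 bits: 00111111011
Invert: 11000000100
Add 1:  11000000101 = 1541
(Check: 2^11 - 507 = 2048 - 507 = 1541.)

1541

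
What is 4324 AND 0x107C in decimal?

4324 = 1000011100100
0x107C = 1000001111100
AND → 1000001100100 = 4196

4196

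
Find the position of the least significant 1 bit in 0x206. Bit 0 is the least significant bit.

0x206 = 1000000110
Trailing zeros: 1, so the lowest set bit is bit 1 (value 2).

1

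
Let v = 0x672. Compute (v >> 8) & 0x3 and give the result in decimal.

v = 11001110010
Shift right by 8: 110
Mask low 2 bits: 10 = 2

2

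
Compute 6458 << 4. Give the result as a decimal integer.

6458 = 00001100100111010
shift left by 4 → 11001001110100000 = 103328
(equivalently, 6458 × 2^4 = 6458 × 16)

103328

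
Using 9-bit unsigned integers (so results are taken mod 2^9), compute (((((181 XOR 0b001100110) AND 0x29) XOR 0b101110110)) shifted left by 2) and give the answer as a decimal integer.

181 = 010110101
0b001100110 = 001100110
→ XOR → 011010011 = 211
0x29 = 000101001
→ AND → 000000001 = 1
0b101110110 = 101110110
→ XOR → 101110111 = 375
→ shifted left by 2 (mod 2^9) → 111011100 = 476

476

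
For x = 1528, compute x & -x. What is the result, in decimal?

8

x = 10111111000 = 1528
-x (two's complement) = …01000001000
AND   = 00000001000 = 8
(x & -x isolates the lowest set bit of x.)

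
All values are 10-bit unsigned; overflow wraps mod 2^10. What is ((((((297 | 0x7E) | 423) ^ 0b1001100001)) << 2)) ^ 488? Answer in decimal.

297 = 0100101001
0x7E = 0001111110
→ | → 0101111111 = 383
423 = 0110100111
→ | → 0111111111 = 511
0b1001100001 = 1001100001
→ ^ → 1110011110 = 926
→ << 2 (mod 2^10) → 1001111000 = 632
488 = 0111101000
→ ^ → 1110010000 = 912

912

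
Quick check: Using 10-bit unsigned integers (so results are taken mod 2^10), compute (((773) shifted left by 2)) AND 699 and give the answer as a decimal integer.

16

773 = 1100000101
→ shifted left by 2 (mod 2^10) → 0000010100 = 20
699 = 1010111011
→ AND → 0000010000 = 16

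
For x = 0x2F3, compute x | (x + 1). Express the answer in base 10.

759

x = 1011110011 = 755
x + 1 = 1011110100
OR    = 1011110111 = 759
(x | (x + 1) sets the lowest cleared bit.)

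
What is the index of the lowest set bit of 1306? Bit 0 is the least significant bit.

1306 = 10100011010
Trailing zeros: 1, so the lowest set bit is bit 1 (value 2).

1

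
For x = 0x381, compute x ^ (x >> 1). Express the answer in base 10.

x = 1110000001 = 897
x>>1 = 0111000000
XOR  = 1001000001 = 577
(x ^ (x >> 1) gives the standard binary-reflected Gray code of x.)

577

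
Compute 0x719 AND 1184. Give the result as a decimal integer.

0x719 = 11100011001
1184 = 10010100000
AND → 10000000000 = 1024

1024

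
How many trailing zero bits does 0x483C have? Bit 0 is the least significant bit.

0x483C = 100100000111100
Trailing zeros: 2, so the lowest set bit is bit 2 (value 4).

2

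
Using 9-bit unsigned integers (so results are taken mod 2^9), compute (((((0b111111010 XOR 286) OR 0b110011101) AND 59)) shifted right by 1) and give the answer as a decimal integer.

0b111111010 = 111111010
286 = 100011110
→ XOR → 011100100 = 228
0b110011101 = 110011101
→ OR → 111111101 = 509
59 = 000111011
→ AND → 000111001 = 57
→ shifted right by 1 → 000011100 = 28

28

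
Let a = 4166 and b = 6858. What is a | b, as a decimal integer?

6862

4166 = 1000001000110
6858 = 1101011001010
 OR → 1101011001110 = 6862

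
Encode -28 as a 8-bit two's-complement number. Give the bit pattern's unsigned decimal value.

228

28 in 8 bits: 00011100
Invert: 11100011
Add 1:  11100100 = 228
(Check: 2^8 - 28 = 256 - 28 = 228.)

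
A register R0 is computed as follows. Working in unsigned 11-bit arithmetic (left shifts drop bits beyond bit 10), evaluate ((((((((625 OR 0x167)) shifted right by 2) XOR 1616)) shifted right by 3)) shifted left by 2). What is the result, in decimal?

836

625 = 01001110001
0x167 = 00101100111
→ OR → 01101110111 = 887
→ shifted right by 2 → 00011011101 = 221
1616 = 11001010000
→ XOR → 11010001101 = 1677
→ shifted right by 3 → 00011010001 = 209
→ shifted left by 2 (mod 2^11) → 01101000100 = 836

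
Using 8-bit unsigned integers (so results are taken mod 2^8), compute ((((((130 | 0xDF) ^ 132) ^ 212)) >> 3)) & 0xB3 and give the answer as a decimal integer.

17

130 = 10000010
0xDF = 11011111
→ | → 11011111 = 223
132 = 10000100
→ ^ → 01011011 = 91
212 = 11010100
→ ^ → 10001111 = 143
→ >> 3 → 00010001 = 17
0xB3 = 10110011
→ & → 00010001 = 17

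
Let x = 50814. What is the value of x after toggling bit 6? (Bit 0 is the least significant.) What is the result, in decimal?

50750

x = 1100011001111110
bit 6 is currently 1; toggle it via x ^ (1 << 6) = x ^ 64
→ 1100011000111110 = 50750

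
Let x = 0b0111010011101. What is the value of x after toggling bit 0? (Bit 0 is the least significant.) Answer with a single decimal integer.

x = 0111010011101
bit 0 is currently 1; toggle it via x ^ (1 << 0) = x ^ 1
→ 0111010011100 = 3740

3740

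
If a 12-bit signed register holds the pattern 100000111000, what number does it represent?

pattern = 100000111000 (MSB is 1 ⇒ negative)
Invert: 011111000111, add 1 → 011111001000 = 1992, so the value is -1992.
(Equivalently: 2104 - 2^12 = 2104 - 4096 = -1992.)

-1992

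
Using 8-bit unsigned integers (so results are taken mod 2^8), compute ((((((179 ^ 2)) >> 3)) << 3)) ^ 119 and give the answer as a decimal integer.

199

179 = 10110011
2 = 00000010
→ ^ → 10110001 = 177
→ >> 3 → 00010110 = 22
→ << 3 (mod 2^8) → 10110000 = 176
119 = 01110111
→ ^ → 11000111 = 199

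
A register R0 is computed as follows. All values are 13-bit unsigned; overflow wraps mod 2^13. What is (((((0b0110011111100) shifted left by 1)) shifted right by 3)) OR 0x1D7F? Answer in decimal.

0b0110011111100 = 0110011111100
→ shifted left by 1 (mod 2^13) → 1100111111000 = 6648
→ shifted right by 3 → 0001100111111 = 831
0x1D7F = 1110101111111
→ OR → 1111101111111 = 8063

8063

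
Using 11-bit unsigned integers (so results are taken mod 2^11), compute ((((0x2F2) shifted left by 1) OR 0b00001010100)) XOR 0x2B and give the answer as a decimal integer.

1503

0x2F2 = 01011110010
→ shifted left by 1 (mod 2^11) → 10111100100 = 1508
0b00001010100 = 00001010100
→ OR → 10111110100 = 1524
0x2B = 00000101011
→ XOR → 10111011111 = 1503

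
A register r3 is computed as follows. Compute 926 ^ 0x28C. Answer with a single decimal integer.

926 = 1110011110
0x28C = 1010001100
XOR → 0100010010 = 274

274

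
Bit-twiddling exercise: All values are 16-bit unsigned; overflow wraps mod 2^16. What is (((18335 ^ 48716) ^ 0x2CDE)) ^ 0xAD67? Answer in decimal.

30826

18335 = 0100011110011111
48716 = 1011111001001100
→ ^ → 1111100111010011 = 63955
0x2CDE = 0010110011011110
→ ^ → 1101010100001101 = 54541
0xAD67 = 1010110101100111
→ ^ → 0111100001101010 = 30826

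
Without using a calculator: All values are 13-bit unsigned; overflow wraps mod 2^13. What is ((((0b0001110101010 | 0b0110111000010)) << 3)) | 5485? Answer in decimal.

0b0001110101010 = 0001110101010
0b0110111000010 = 0110111000010
→ | → 0111111101010 = 4074
→ << 3 (mod 2^13) → 1111101010000 = 8016
5485 = 1010101101101
→ | → 1111101111101 = 8061

8061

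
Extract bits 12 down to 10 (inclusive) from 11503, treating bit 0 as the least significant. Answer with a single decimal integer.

3

v = 010110011101111
Shift right by 10: 01011
Mask low 3 bits: 011 = 3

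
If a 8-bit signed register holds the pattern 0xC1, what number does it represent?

pattern = 11000001 (MSB is 1 ⇒ negative)
Invert: 00111110, add 1 → 00111111 = 63, so the value is -63.
(Equivalently: 193 - 2^8 = 193 - 256 = -63.)

-63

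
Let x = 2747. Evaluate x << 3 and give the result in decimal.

2747 = 000101010111011
shift left by 3 → 101010111011000 = 21976
(equivalently, 2747 × 2^3 = 2747 × 8)

21976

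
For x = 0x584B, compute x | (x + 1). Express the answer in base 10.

22607

x = 101100001001011 = 22603
x + 1 = 101100001001100
OR    = 101100001001111 = 22607
(x | (x + 1) sets the lowest cleared bit.)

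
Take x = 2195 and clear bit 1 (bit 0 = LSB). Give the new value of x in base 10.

2193

x = 0100010010011
bit 1 is currently 1; clear it via x & ~(1 << 1) = x & ~2
→ 0100010010001 = 2193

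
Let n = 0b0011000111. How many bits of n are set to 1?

5

n = 11000111
Count the 1s: 1 + 1 + 1 + 1 + 1 = 5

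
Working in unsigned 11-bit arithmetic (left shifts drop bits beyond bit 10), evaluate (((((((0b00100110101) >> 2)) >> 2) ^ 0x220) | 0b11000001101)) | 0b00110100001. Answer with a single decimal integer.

1983

0b00100110101 = 00100110101
→ >> 2 → 00001001101 = 77
→ >> 2 → 00000010011 = 19
0x220 = 01000100000
→ ^ → 01000110011 = 563
0b11000001101 = 11000001101
→ | → 11000111111 = 1599
0b00110100001 = 00110100001
→ | → 11110111111 = 1983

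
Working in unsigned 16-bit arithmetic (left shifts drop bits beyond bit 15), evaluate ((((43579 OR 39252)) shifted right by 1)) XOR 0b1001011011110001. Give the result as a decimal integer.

43579 = 1010101000111011
39252 = 1001100101010100
→ OR → 1011101101111111 = 47999
→ shifted right by 1 → 0101110110111111 = 23999
0b1001011011110001 = 1001011011110001
→ XOR → 1100101101001110 = 52046

52046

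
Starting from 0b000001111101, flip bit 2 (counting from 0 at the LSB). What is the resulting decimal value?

x = 000001111101
bit 2 is currently 1; toggle it via x ^ (1 << 2) = x ^ 4
→ 000001111001 = 121

121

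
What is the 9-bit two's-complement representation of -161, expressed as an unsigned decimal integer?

351

161 in 9 bits: 010100001
Invert: 101011110
Add 1:  101011111 = 351
(Check: 2^9 - 161 = 512 - 161 = 351.)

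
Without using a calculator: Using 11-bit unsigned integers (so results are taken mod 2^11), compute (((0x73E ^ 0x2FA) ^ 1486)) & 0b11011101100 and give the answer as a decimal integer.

8

0x73E = 11100111110
0x2FA = 01011111010
→ ^ → 10111000100 = 1476
1486 = 10111001110
→ ^ → 00000001010 = 10
0b11011101100 = 11011101100
→ & → 00000001000 = 8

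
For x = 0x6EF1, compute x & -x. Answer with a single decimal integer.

x = 110111011110001 = 28401
-x (two's complement) = …001000100001111
AND   = 000000000000001 = 1
(x & -x isolates the lowest set bit of x.)

1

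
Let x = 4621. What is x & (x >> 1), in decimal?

x = 1001000001101 = 4621
x>>1 = 0100100000110
AND  = 0000000000100 = 4
(x & (x >> 1) has a 1 wherever x has two consecutive 1 bits.)

4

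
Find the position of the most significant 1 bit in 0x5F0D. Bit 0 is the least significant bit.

14

0x5F0D = 101111100001101
The topmost 1 is at position 14 (since 2^14 = 16384 ≤ 24333 < 32768).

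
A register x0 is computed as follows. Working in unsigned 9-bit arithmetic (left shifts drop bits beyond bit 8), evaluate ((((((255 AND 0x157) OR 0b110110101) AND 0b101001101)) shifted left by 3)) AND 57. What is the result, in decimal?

255 = 011111111
0x157 = 101010111
→ AND → 001010111 = 87
0b110110101 = 110110101
→ OR → 111110111 = 503
0b101001101 = 101001101
→ AND → 101000101 = 325
→ shifted left by 3 (mod 2^9) → 000101000 = 40
57 = 000111001
→ AND → 000101000 = 40

40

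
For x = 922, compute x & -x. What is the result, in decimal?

2

x = 1110011010 = 922
-x (two's complement) = …0001100110
AND   = 0000000010 = 2
(x & -x isolates the lowest set bit of x.)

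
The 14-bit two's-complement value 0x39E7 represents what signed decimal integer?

pattern = 11100111100111 (MSB is 1 ⇒ negative)
Invert: 00011000011000, add 1 → 00011000011001 = 1561, so the value is -1561.
(Equivalently: 14823 - 2^14 = 14823 - 16384 = -1561.)

-1561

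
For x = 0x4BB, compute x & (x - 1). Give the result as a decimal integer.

1210

x = 10010111011 = 1211
x - 1 = 10010111010
AND   = 10010111010 = 1210
(x & (x - 1) clears the lowest set bit of x.)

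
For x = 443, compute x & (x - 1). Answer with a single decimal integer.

442

x = 110111011 = 443
x - 1 = 110111010
AND   = 110111010 = 442
(x & (x - 1) clears the lowest set bit of x.)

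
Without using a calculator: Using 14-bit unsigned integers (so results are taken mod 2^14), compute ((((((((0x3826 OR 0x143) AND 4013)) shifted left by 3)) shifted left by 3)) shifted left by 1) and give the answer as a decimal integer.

4736

0x3826 = 11100000100110
0x143 = 00000101000011
→ OR → 11100101100111 = 14695
4013 = 00111110101101
→ AND → 00100100100101 = 2341
→ shifted left by 3 (mod 2^14) → 00100100101000 = 2344
→ shifted left by 3 (mod 2^14) → 00100101000000 = 2368
→ shifted left by 1 (mod 2^14) → 01001010000000 = 4736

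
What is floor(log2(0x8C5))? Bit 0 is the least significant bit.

0x8C5 = 100011000101
The topmost 1 is at position 11 (since 2^11 = 2048 ≤ 2245 < 4096).

11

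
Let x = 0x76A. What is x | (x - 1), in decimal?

x = 11101101010 = 1898
x - 1 = 11101101001
OR    = 11101101011 = 1899
(x | (x - 1) sets all bits below the lowest set bit.)

1899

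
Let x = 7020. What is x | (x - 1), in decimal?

7023

x = 1101101101100 = 7020
x - 1 = 1101101101011
OR    = 1101101101111 = 7023
(x | (x - 1) sets all bits below the lowest set bit.)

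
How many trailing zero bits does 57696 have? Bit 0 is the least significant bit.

5

57696 = 1110000101100000
Trailing zeros: 5, so the lowest set bit is bit 5 (value 32).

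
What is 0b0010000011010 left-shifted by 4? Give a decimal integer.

x = 000010000011010
shift left by 4 → 100000110100000 = 16800
(equivalently, 1050 × 2^4 = 1050 × 16)

16800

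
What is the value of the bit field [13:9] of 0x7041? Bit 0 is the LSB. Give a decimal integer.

24

v = 111000001000001
Shift right by 9: 111000
Mask low 5 bits: 11000 = 24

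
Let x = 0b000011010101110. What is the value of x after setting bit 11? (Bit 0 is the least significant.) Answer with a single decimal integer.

x = 000011010101110
bit 11 is currently 0; set it via x | (1 << 11) = x | 2048
→ 000111010101110 = 3758

3758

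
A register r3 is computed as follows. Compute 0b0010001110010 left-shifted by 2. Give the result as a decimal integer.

x = 0010001110010
shift left by 2 → 1000111001000 = 4552
(equivalently, 1138 × 2^2 = 1138 × 4)

4552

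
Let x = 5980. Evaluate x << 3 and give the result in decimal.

47840

5980 = 0001011101011100
shift left by 3 → 1011101011100000 = 47840
(equivalently, 5980 × 2^3 = 5980 × 8)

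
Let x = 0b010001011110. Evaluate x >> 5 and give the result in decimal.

x = 10001011110
shift right by 5 → 00000100010 = 34
(equivalently, floor(1118 / 32))

34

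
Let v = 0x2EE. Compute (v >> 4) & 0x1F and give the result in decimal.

14

v = 001011101110
Shift right by 4: 00101110
Mask low 5 bits: 01110 = 14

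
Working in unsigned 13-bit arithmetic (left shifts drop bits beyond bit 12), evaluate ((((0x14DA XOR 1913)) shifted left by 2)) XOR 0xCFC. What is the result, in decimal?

624

0x14DA = 1010011011010
1913 = 0011101111001
→ XOR → 1001110100011 = 5027
→ shifted left by 2 (mod 2^13) → 0111010001100 = 3724
0xCFC = 0110011111100
→ XOR → 0001001110000 = 624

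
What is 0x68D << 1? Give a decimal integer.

0x68D = 011010001101
shift left by 1 → 110100011010 = 3354
(equivalently, 1677 × 2^1 = 1677 × 2)

3354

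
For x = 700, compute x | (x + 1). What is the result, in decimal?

701

x = 1010111100 = 700
x + 1 = 1010111101
OR    = 1010111101 = 701
(x | (x + 1) sets the lowest cleared bit.)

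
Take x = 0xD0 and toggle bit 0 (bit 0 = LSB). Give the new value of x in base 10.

209

x = 011010000
bit 0 is currently 0; toggle it via x ^ (1 << 0) = x ^ 1
→ 011010001 = 209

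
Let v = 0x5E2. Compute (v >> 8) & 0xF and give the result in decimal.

5

v = 010111100010
Shift right by 8: 0101
Mask low 4 bits: 0101 = 5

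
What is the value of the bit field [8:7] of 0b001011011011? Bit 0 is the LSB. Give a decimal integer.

1

v = 001011011011
Shift right by 7: 00101
Mask low 2 bits: 01 = 1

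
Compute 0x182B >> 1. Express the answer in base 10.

0x182B = 1100000101011
shift right by 1 → 0110000010101 = 3093
(equivalently, floor(6187 / 2))

3093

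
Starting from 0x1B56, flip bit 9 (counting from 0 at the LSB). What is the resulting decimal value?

6486

x = 1101101010110
bit 9 is currently 1; toggle it via x ^ (1 << 9) = x ^ 512
→ 1100101010110 = 6486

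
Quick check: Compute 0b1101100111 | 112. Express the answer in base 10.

887

a = 1101100111
112 = 0001110000
 OR → 1101110111 = 887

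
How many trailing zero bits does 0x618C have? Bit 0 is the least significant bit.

2

0x618C = 110000110001100
Trailing zeros: 2, so the lowest set bit is bit 2 (value 4).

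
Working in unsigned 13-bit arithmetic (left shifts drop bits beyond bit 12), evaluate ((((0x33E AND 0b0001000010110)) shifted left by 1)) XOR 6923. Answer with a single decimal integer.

0x33E = 0001100111110
0b0001000010110 = 0001000010110
→ AND → 0001000010110 = 534
→ shifted left by 1 (mod 2^13) → 0010000101100 = 1068
6923 = 1101100001011
→ XOR → 1111100100111 = 7975

7975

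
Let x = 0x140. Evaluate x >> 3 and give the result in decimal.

40

0x140 = 101000000
shift right by 3 → 000101000 = 40
(equivalently, floor(320 / 8))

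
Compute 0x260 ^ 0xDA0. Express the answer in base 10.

4032

0x260 = 001001100000
0xDA0 = 110110100000
XOR → 111111000000 = 4032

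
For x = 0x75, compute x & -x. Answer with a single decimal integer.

1

x = 1110101 = 117
-x (two's complement) = …0001011
AND   = 0000001 = 1
(x & -x isolates the lowest set bit of x.)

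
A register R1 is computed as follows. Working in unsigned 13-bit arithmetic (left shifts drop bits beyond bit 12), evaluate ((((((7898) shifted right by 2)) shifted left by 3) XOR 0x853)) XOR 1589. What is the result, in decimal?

7898 = 1111011011010
→ shifted right by 2 → 0011110110110 = 1974
→ shifted left by 3 (mod 2^13) → 1110110110000 = 7600
0x853 = 0100001010011
→ XOR → 1010111100011 = 5603
1589 = 0011000110101
→ XOR → 1001111010110 = 5078

5078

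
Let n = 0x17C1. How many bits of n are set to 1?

7

0x17C1 = 1011111000001
Count the 1s: 1 + 1 + 1 + 1 + 1 + 1 + 1 = 7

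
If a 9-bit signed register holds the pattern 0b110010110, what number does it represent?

pattern = 110010110 (MSB is 1 ⇒ negative)
Invert: 001101001, add 1 → 001101010 = 106, so the value is -106.
(Equivalently: 406 - 2^9 = 406 - 512 = -106.)

-106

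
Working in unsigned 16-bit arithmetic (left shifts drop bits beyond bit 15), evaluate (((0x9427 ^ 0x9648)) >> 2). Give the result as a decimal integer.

0x9427 = 1001010000100111
0x9648 = 1001011001001000
→ ^ → 0000001001101111 = 623
→ >> 2 → 0000000010011011 = 155

155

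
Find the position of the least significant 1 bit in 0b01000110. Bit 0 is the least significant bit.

1

0b01000110 = 1000110
Trailing zeros: 1, so the lowest set bit is bit 1 (value 2).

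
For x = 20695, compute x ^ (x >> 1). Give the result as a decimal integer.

30908

x = 101000011010111 = 20695
x>>1 = 010100001101011
XOR  = 111100010111100 = 30908
(x ^ (x >> 1) gives the standard binary-reflected Gray code of x.)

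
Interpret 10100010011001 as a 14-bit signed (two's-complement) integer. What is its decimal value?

pattern = 10100010011001 (MSB is 1 ⇒ negative)
Invert: 01011101100110, add 1 → 01011101100111 = 5991, so the value is -5991.
(Equivalently: 10393 - 2^14 = 10393 - 16384 = -5991.)

-5991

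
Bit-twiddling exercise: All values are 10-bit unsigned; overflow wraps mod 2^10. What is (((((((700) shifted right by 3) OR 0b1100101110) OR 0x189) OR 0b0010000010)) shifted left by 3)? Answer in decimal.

1016

700 = 1010111100
→ shifted right by 3 → 0001010111 = 87
0b1100101110 = 1100101110
→ OR → 1101111111 = 895
0x189 = 0110001001
→ OR → 1111111111 = 1023
0b0010000010 = 0010000010
→ OR → 1111111111 = 1023
→ shifted left by 3 (mod 2^10) → 1111111000 = 1016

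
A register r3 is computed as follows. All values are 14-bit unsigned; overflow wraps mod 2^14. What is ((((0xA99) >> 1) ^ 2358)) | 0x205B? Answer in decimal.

11387

0xA99 = 00101010011001
→ >> 1 → 00010101001100 = 1356
2358 = 00100100110110
→ ^ → 00110001111010 = 3194
0x205B = 10000001011011
→ | → 10110001111011 = 11387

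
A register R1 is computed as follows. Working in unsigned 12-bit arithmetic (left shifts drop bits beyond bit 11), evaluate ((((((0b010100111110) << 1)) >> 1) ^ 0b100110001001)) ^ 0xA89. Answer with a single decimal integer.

1598

0b010100111110 = 010100111110
→ << 1 (mod 2^12) → 101001111100 = 2684
→ >> 1 → 010100111110 = 1342
0b100110001001 = 100110001001
→ ^ → 110010110111 = 3255
0xA89 = 101010001001
→ ^ → 011000111110 = 1598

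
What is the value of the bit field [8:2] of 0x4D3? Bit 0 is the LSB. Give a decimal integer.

v = 10011010011
Shift right by 2: 100110100
Mask low 7 bits: 0110100 = 52

52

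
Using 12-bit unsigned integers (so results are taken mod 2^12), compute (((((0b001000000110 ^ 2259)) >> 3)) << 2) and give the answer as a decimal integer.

0b001000000110 = 001000000110
2259 = 100011010011
→ ^ → 101011010101 = 2773
→ >> 3 → 000101011010 = 346
→ << 2 (mod 2^12) → 010101101000 = 1384

1384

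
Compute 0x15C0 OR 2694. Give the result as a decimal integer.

0x15C0 = 1010111000000
2694 = 0101010000110
 OR → 1111111000110 = 8134

8134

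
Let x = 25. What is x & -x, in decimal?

1

x = 11001 = 25
-x (two's complement) = …00111
AND   = 00001 = 1
(x & -x isolates the lowest set bit of x.)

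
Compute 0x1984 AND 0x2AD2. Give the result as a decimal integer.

2176

0x1984 = 01100110000100
0x2AD2 = 10101011010010
AND → 00100010000000 = 2176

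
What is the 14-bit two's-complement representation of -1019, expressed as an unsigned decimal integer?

15365

1019 in 14 bits: 00001111111011
Invert: 11110000000100
Add 1:  11110000000101 = 15365
(Check: 2^14 - 1019 = 16384 - 1019 = 15365.)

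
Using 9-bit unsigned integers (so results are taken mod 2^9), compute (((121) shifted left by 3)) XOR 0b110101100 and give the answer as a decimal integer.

121 = 001111001
→ shifted left by 3 (mod 2^9) → 111001000 = 456
0b110101100 = 110101100
→ XOR → 001100100 = 100

100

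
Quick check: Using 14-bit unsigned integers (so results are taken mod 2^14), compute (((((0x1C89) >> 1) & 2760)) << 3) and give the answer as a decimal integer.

4608

0x1C89 = 01110010001001
→ >> 1 → 00111001000100 = 3652
2760 = 00101011001000
→ & → 00101001000000 = 2624
→ << 3 (mod 2^14) → 01001000000000 = 4608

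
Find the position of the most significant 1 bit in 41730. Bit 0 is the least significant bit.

15

41730 = 1010001100000010
The topmost 1 is at position 15 (since 2^15 = 32768 ≤ 41730 < 65536).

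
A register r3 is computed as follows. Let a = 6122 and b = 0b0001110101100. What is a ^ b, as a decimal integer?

6122 = 1011111101010
b = 0001110101100
XOR → 1010001000110 = 5190

5190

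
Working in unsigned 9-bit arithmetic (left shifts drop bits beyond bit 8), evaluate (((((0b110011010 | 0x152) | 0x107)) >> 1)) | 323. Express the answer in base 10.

495

0b110011010 = 110011010
0x152 = 101010010
→ | → 111011010 = 474
0x107 = 100000111
→ | → 111011111 = 479
→ >> 1 → 011101111 = 239
323 = 101000011
→ | → 111101111 = 495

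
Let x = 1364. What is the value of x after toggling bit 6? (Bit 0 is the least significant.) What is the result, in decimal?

1300

x = 10101010100
bit 6 is currently 1; toggle it via x ^ (1 << 6) = x ^ 64
→ 10100010100 = 1300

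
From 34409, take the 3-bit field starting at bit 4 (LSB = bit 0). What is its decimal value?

v = 1000011001101001
Shift right by 4: 100001100110
Mask low 3 bits: 110 = 6

6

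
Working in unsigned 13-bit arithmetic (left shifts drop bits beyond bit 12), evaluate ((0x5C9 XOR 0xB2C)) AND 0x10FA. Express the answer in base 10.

224

0x5C9 = 0010111001001
0xB2C = 0101100101100
→ XOR → 0111011100101 = 3813
0x10FA = 1000011111010
→ AND → 0000011100000 = 224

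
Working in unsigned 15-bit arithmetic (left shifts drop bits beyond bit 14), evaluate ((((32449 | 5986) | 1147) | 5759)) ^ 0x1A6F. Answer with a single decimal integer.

32449 = 111111011000001
5986 = 001011101100010
→ | → 111111111100011 = 32739
1147 = 000010001111011
→ | → 111111111111011 = 32763
5759 = 001011001111111
→ | → 111111111111111 = 32767
0x1A6F = 001101001101111
→ ^ → 110010110010000 = 26000

26000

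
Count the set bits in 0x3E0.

5

0x3E0 = 1111100000
Count the 1s: 1 + 1 + 1 + 1 + 1 = 5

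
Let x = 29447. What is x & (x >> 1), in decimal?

x = 111001100000111 = 29447
x>>1 = 011100110000011
AND  = 011000100000011 = 12547
(x & (x >> 1) has a 1 wherever x has two consecutive 1 bits.)

12547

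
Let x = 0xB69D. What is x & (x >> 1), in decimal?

x = 1011011010011101 = 46749
x>>1 = 0101101101001110
AND  = 0001001000001100 = 4620
(x & (x >> 1) has a 1 wherever x has two consecutive 1 bits.)

4620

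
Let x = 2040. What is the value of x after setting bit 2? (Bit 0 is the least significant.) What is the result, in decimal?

x = 00011111111000
bit 2 is currently 0; set it via x | (1 << 2) = x | 4
→ 00011111111100 = 2044

2044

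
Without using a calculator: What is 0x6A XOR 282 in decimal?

0x6A = 001101010
282 = 100011010
XOR → 101110000 = 368

368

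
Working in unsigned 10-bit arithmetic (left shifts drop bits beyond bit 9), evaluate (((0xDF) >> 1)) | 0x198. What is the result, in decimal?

0xDF = 0011011111
→ >> 1 → 0001101111 = 111
0x198 = 0110011000
→ | → 0111111111 = 511

511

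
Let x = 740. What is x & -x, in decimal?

4

x = 1011100100 = 740
-x (two's complement) = …0100011100
AND   = 0000000100 = 4
(x & -x isolates the lowest set bit of x.)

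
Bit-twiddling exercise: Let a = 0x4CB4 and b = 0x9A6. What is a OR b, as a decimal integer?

0x4CB4 = 100110010110100
0x9A6 = 000100110100110
 OR → 100110110110110 = 19894

19894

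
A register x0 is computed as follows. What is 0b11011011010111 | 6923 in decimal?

16351

a = 11011011010111
6923 = 01101100001011
 OR → 11111111011111 = 16351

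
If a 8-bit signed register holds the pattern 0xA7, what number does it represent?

-89

pattern = 10100111 (MSB is 1 ⇒ negative)
Invert: 01011000, add 1 → 01011001 = 89, so the value is -89.
(Equivalently: 167 - 2^8 = 167 - 256 = -89.)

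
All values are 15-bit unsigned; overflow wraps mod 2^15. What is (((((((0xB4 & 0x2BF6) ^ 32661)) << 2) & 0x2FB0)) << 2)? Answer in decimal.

0xB4 = 000000010110100
0x2BF6 = 010101111110110
→ & → 000000010110100 = 180
32661 = 111111110010101
→ ^ → 111111100100001 = 32545
→ << 2 (mod 2^15) → 111110010000100 = 31876
0x2FB0 = 010111110110000
→ & → 010110010000000 = 11392
→ << 2 (mod 2^15) → 011001000000000 = 12800

12800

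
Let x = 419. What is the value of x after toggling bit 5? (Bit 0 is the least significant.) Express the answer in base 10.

x = 00110100011
bit 5 is currently 1; toggle it via x ^ (1 << 5) = x ^ 32
→ 00110000011 = 387

387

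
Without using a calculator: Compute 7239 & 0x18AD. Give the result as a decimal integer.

6149

7239 = 1110001000111
0x18AD = 1100010101101
AND → 1100000000101 = 6149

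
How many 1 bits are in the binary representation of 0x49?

0x49 = 1001001
Count the 1s: 1 + 1 + 1 = 3

3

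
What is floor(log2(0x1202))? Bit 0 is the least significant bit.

12

0x1202 = 1001000000010
The topmost 1 is at position 12 (since 2^12 = 4096 ≤ 4610 < 8192).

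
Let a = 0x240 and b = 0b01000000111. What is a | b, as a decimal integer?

583

0x240 = 1001000000
b = 1000000111
 OR → 1001000111 = 583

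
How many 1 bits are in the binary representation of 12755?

8

12755 = 11000111010011
Count the 1s: 1 + 1 + 1 + 1 + 1 + 1 + 1 + 1 = 8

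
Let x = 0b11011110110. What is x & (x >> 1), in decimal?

626

x = 11011110110 = 1782
x>>1 = 01101111011
AND  = 01001110010 = 626
(x & (x >> 1) has a 1 wherever x has two consecutive 1 bits.)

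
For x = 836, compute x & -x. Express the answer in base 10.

4

x = 1101000100 = 836
-x (two's complement) = …0010111100
AND   = 0000000100 = 4
(x & -x isolates the lowest set bit of x.)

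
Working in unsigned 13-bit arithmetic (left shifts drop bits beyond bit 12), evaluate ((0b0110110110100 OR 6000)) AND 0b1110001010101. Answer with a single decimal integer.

7252

0b0110110110100 = 0110110110100
6000 = 1011101110000
→ OR → 1111111110100 = 8180
0b1110001010101 = 1110001010101
→ AND → 1110001010100 = 7252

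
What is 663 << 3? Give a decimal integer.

663 = 0001010010111
shift left by 3 → 1010010111000 = 5304
(equivalently, 663 × 2^3 = 663 × 8)

5304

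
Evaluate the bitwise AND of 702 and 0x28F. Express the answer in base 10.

654

702 = 1010111110
0x28F = 1010001111
AND → 1010001110 = 654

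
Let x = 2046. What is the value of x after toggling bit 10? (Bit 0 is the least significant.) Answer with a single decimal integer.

x = 0011111111110
bit 10 is currently 1; toggle it via x ^ (1 << 10) = x ^ 1024
→ 0001111111110 = 1022

1022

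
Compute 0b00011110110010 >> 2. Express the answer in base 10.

x = 11110110010
shift right by 2 → 00111101100 = 492
(equivalently, floor(1970 / 4))

492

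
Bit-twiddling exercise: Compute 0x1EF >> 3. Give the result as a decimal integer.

61

0x1EF = 111101111
shift right by 3 → 000111101 = 61
(equivalently, floor(495 / 8))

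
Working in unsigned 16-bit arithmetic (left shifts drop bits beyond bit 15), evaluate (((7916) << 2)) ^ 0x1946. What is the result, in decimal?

7916 = 0001111011101100
→ << 2 (mod 2^16) → 0111101110110000 = 31664
0x1946 = 0001100101000110
→ ^ → 0110001011110110 = 25334

25334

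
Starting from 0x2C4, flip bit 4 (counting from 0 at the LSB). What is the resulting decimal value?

724

x = 001011000100
bit 4 is currently 0; toggle it via x ^ (1 << 4) = x ^ 16
→ 001011010100 = 724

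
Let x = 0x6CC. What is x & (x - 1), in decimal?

x = 11011001100 = 1740
x - 1 = 11011001011
AND   = 11011001000 = 1736
(x & (x - 1) clears the lowest set bit of x.)

1736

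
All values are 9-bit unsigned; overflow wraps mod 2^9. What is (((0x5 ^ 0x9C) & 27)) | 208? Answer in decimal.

217

0x5 = 000000101
0x9C = 010011100
→ ^ → 010011001 = 153
27 = 000011011
→ & → 000011001 = 25
208 = 011010000
→ | → 011011001 = 217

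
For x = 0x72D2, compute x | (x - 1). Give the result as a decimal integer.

29395

x = 111001011010010 = 29394
x - 1 = 111001011010001
OR    = 111001011010011 = 29395
(x | (x - 1) sets all bits below the lowest set bit.)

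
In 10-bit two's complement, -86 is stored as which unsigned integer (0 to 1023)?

86 in 10 bits: 0001010110
Invert: 1110101001
Add 1:  1110101010 = 938
(Check: 2^10 - 86 = 1024 - 86 = 938.)

938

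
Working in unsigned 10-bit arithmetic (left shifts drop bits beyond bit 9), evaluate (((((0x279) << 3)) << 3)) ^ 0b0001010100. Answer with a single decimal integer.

532

0x279 = 1001111001
→ << 3 (mod 2^10) → 1111001000 = 968
→ << 3 (mod 2^10) → 1001000000 = 576
0b0001010100 = 0001010100
→ ^ → 1000010100 = 532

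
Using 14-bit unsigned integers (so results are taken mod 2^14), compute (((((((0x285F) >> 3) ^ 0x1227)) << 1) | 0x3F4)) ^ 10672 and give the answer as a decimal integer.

0x285F = 10100001011111
→ >> 3 → 00010100001011 = 1291
0x1227 = 01001000100111
→ ^ → 01011100101100 = 5932
→ << 1 (mod 2^14) → 10111001011000 = 11864
0x3F4 = 00001111110100
→ | → 10111111111100 = 12284
10672 = 10100110110000
→ ^ → 00011001001100 = 1612

1612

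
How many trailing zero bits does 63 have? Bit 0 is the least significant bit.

63 = 111111
Trailing zeros: 0, so the lowest set bit is bit 0 (value 1).

0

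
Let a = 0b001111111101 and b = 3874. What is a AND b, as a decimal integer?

800

a = 001111111101
3874 = 111100100010
AND → 001100100000 = 800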